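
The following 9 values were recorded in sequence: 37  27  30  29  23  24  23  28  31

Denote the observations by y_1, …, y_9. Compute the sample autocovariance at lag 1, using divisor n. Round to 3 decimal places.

2.889

Mean ȳ = (37 + 27 + 30 + 29 + 23 + 24 + 23 + 28 + 31)/9 = 28.0000
Σ_{t=1}^{8}(y_t−ȳ)(y_{t+1}−ȳ) = 26.0000
γ_1 = 26.0000 / 9 = 2.889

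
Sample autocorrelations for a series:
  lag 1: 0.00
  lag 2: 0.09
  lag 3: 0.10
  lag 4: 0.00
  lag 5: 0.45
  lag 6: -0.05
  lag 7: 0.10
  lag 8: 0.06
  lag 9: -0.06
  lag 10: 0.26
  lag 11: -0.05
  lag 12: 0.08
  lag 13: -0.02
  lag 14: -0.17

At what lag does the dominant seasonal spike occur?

5

The largest autocorrelation is r_5 = 0.45, with a weaker echo at lag 10 (0.26); the remaining lags stay at or below 0.10.
The dominant spike at lag 5 indicates a seasonal period of 5.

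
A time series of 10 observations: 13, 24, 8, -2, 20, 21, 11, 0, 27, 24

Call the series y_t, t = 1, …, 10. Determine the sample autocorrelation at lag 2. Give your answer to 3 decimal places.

-0.614

Mean ȳ = (13 + 24 + 8 − 2 + 20 + 21 + 11 + 0 + 27 + 24)/10 = 14.6000
Numerator Σ_{t=1}^{8}(y_t−ȳ)(y_{t+2}−ȳ) = -582.1200
Denominator Σ(y_t−ȳ)² = 948.4000
r_2 = -582.1200 / 948.4000 = -0.614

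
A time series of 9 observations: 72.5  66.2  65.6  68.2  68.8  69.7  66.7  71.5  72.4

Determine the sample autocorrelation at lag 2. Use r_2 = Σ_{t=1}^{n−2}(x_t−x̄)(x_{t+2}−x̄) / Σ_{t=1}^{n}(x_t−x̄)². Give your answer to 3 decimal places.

-0.264

Mean x̄ = (72.5 + 66.2 + 65.6 + 68.2 + 68.8 + 69.7 + 66.7 + 71.5 + 72.4)/9 = 69.0667
Σ(x_t−x̄)(x_{t+2}−x̄) = (-11.9022) + (2.4844) + (0.9244) + (-0.5489) + (0.6311) + (1.5411) + (-7.8889) = -14.7589
Denominator Σ(x_t−x̄)² = 55.8800
r_2 = -14.7589 / 55.8800 = -0.264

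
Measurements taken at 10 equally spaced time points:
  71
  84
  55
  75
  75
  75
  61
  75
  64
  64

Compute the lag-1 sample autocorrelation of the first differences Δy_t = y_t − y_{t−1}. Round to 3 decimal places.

First differences Δy: 13, -29, 20, 0, 0, -14, 14, -11, 0
Mean of differences = -0.7778
Numerator Σ(Δy_t−Δȳ)(Δy_{t+1}−Δȳ) = -1323.1605
Denominator Σ(Δy_t−Δȳ)² = 1917.5556
r_1(Δy) = -1323.1605 / 1917.5556 = -0.690

-0.690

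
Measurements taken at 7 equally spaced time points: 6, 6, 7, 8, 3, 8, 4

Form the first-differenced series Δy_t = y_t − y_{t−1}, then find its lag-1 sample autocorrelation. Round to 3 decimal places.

First differences Δy: 0, 1, 1, -5, 5, -4
Mean of differences = -0.3333
Numerator Σ(Δy_t−Δȳ)(Δy_{t+1}−Δȳ) = -48.4444
Denominator Σ(Δy_t−Δȳ)² = 67.3333
r_1(Δy) = -48.4444 / 67.3333 = -0.719

-0.719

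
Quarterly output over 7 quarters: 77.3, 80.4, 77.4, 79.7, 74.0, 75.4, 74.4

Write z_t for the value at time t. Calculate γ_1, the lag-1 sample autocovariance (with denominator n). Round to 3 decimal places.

0.632

Mean z̄ = (77.3 + 80.4 + 77.4 + 79.7 + 74.0 + 75.4 + 74.4)/7 = 76.9429
Σ_{t=1}^{6}(z_t−z̄)(z_{t+1}−z̄) = 4.4253
γ_1 = 4.4253 / 7 = 0.632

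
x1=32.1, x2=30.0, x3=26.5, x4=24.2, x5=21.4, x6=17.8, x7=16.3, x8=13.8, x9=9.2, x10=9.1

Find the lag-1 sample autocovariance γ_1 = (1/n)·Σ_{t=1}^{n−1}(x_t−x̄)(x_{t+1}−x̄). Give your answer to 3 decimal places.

Mean x̄ = (32.1 + 30.0 + 26.5 + 24.2 + 21.4 + 17.8 + 16.3 + 13.8 + 9.2 + 9.1)/10 = 20.0400
Σ_{t=1}^{9}(x_t−x̄)(x_{t+1}−x̄) = 431.8904
γ_1 = 431.8904 / 10 = 43.189

43.189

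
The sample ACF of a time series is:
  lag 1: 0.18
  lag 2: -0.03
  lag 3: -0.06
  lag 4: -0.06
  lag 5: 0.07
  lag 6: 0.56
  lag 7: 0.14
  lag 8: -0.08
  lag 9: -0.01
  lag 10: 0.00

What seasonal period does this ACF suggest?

The largest autocorrelation is r_6 = 0.56; the remaining lags stay at or below 0.18.
The dominant spike at lag 6 indicates a seasonal period of 6.

6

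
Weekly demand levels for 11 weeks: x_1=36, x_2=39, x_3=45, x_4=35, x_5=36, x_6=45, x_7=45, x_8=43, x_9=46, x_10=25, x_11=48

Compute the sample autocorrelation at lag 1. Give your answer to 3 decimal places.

Mean x̄ = (36 + 39 + 45 + 35 + 36 + 45 + 45 + 43 + 46 + 25 + 48)/11 = 40.2727
Numerator Σ_{t=1}^{10}(x_t−x̄)(x_{t+1}−x̄) = -177.8017
Denominator Σ(x_t−x̄)² = 466.1818
r_1 = -177.8017 / 466.1818 = -0.381

-0.381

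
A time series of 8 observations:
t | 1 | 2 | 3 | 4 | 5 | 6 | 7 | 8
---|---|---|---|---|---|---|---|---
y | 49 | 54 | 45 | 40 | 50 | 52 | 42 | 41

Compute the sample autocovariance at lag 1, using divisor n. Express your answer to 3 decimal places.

Mean ȳ = (49 + 54 + 45 + 40 + 50 + 52 + 42 + 41)/8 = 46.6250
Deviations: 2.3750, 7.3750, -1.6250, -6.6250, 3.3750, 5.3750, -4.6250, -5.6250
Σ_{t=1}^{7}(y_t−ȳ)(y_{t+1}−ȳ) = 13.2344
γ_1 = 13.2344 / 8 = 1.654

1.654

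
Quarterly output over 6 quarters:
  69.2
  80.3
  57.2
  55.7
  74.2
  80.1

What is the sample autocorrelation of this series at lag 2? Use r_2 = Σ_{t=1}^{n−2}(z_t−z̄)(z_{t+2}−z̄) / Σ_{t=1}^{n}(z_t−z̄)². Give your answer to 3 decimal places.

Mean z̄ = (69.2 + 80.3 + 57.2 + 55.7 + 74.2 + 80.1)/6 = 69.4500
Σ(z_t−z̄)(z_{t+2}−z̄) = (3.0625) + (-149.1875) + (-58.1875) + (-146.4375) = -350.7500
Denominator Σ(z_t−z̄)² = 592.8950
r_2 = -350.7500 / 592.8950 = -0.592

-0.592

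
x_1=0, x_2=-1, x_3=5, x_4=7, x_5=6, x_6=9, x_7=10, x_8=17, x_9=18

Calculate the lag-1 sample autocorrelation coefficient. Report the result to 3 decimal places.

0.614

Mean x̄ = (0 − 1 + 5 + 7 + 6 + 9 + 10 + 17 + 18)/9 = 7.8889
Numerator Σ_{t=1}^{8}(x_t−x̄)(x_{t+1}−x̄) = 211.6543
Denominator Σ(x_t−x̄)² = 344.8889
r_1 = 211.6543 / 344.8889 = 0.614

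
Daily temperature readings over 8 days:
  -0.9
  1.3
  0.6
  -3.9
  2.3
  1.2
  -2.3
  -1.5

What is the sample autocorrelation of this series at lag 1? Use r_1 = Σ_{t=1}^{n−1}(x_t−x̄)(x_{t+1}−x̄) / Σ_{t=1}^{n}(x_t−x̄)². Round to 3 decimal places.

Mean x̄ = (-0.9 + 1.3 + 0.6 − 3.9 + 2.3 + 1.2 − 2.3 − 1.5)/8 = -0.4000
Σ(x_t−x̄)(x_{t+1}−x̄) = (-0.8500) + (1.7000) + (-3.5000) + (-9.4500) + (4.3200) + (-3.0400) + (2.0900) = -8.7300
Denominator Σ(x_t−x̄)² = 31.0600
r_1 = -8.7300 / 31.0600 = -0.281

-0.281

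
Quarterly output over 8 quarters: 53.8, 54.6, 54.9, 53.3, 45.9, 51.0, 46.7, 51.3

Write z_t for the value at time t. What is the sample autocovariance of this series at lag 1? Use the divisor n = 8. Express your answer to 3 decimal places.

2.463

Mean z̄ = (53.8 + 54.6 + 54.9 + 53.3 + 45.9 + 51.0 + 46.7 + 51.3)/8 = 51.4375
Σ_{t=1}^{7}(z_t−z̄)(z_{t+1}−z̄) = 19.7036
γ_1 = 19.7036 / 8 = 2.463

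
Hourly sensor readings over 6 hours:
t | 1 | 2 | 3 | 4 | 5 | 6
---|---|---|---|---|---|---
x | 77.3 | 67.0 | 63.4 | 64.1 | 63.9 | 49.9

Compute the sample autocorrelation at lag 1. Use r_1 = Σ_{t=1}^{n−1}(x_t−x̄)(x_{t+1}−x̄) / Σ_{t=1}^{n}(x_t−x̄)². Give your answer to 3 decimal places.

Mean x̄ = (77.3 + 67.0 + 63.4 + 64.1 + 63.9 + 49.9)/6 = 64.2667
Deviations from mean: 13.0333, 2.7333, -0.8667, -0.1667, -0.3667, -14.3667
Σ(x_t−x̄)(x_{t+1}−x̄) = (35.6244) + (-2.3689) + (0.1444) + (0.0611) + (5.2678) = 38.7289
Denominator Σ(x_t−x̄)² = 384.6533
r_1 = 38.7289 / 384.6533 = 0.101

0.101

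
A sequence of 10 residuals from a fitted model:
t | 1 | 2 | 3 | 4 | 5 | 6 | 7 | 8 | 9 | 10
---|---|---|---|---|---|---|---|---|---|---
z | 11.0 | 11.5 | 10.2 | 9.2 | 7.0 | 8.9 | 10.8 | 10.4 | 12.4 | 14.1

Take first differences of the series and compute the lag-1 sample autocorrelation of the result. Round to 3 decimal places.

First differences Δz: 0.5, -1.3, -1.0, -2.2, 1.9, 1.9, -0.4, 2.0, 1.7
Mean of differences = 0.3444
Numerator Σ(Δz_t−Δz̄)(Δz_{t+1}−Δz̄) = 3.6914
Denominator Σ(Δz_t−Δz̄)² = 20.9822
r_1(Δz) = 3.6914 / 20.9822 = 0.176

0.176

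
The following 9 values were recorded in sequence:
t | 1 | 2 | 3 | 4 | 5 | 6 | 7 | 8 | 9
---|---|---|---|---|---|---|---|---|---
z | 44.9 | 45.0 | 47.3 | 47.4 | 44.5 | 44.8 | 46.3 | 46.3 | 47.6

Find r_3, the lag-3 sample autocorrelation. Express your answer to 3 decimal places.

Mean z̄ = (44.9 + 45.0 + 47.3 + 47.4 + 44.5 + 44.8 + 46.3 + 46.3 + 47.6)/9 = 46.0111
Numerator Σ_{t=1}^{6}(z_t−z̄)(z_{t+3}−z̄) = -3.5359
Denominator Σ(z_t−z̄)² = 12.2889
r_3 = -3.5359 / 12.2889 = -0.288

-0.288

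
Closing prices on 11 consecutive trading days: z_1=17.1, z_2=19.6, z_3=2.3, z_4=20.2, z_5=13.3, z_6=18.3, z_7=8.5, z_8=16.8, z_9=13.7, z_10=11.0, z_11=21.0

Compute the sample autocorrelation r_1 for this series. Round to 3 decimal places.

Mean z̄ = (17.1 + 19.6 + 2.3 + 20.2 + 13.3 + 18.3 + 8.5 + 16.8 + 13.7 + 11.0 + 21.0)/11 = 14.7091
Numerator Σ_{t=1}^{10}(z_t−z̄)(z_{t+1}−z̄) = -186.9119
Denominator Σ(z_t−z̄)² = 325.9291
r_1 = -186.9119 / 325.9291 = -0.573

-0.573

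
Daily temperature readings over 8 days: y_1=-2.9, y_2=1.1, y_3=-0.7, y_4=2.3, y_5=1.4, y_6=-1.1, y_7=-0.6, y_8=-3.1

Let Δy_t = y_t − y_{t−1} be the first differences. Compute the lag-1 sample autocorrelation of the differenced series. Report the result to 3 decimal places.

First differences Δy: 4.0, -1.8, 3.0, -0.9, -2.5, 0.5, -2.5
Mean of differences = -0.0286
Numerator Σ(Δy_t−Δȳ)(Δy_{t+1}−Δȳ) = -15.5994
Denominator Σ(Δy_t−Δȳ)² = 41.7943
r_1(Δy) = -15.5994 / 41.7943 = -0.373

-0.373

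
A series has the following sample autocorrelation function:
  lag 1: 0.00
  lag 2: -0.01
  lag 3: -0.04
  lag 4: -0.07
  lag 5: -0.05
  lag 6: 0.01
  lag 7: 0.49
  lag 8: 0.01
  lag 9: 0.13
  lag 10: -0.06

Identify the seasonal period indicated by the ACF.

7

The largest autocorrelation is r_7 = 0.49; the remaining lags stay at or below 0.13.
The dominant spike at lag 7 indicates a seasonal period of 7.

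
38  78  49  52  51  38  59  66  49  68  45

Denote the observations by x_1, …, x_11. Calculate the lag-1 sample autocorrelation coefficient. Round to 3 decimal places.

-0.447

Mean x̄ = (38 + 78 + 49 + 52 + 51 + 38 + 59 + 66 + 49 + 68 + 45)/11 = 53.9091
Numerator Σ_{t=1}^{10}(x_t−x̄)(x_{t+1}−x̄) = -713.8264
Denominator Σ(x_t−x̄)² = 1596.9091
r_1 = -713.8264 / 1596.9091 = -0.447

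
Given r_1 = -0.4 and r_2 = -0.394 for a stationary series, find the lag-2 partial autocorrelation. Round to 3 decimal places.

-0.660

φ_{22} = (r_2 − r_1²) / (1 − r_1²)
r_1² = (-0.4)² = 0.16
Numerator = -0.394 − 0.1600 = -0.5540; denominator = 1 − 0.1600 = 0.8400
φ_{22} = -0.5540 / 0.8400 = -0.660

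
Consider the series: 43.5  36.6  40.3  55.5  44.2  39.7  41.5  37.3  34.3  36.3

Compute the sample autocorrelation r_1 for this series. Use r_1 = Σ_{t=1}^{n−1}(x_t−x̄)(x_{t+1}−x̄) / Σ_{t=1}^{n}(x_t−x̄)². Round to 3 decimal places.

0.237

Mean x̄ = (43.5 + 36.6 + 40.3 + 55.5 + 44.2 + 39.7 + 41.5 + 37.3 + 34.3 + 36.3)/10 = 40.9200
Numerator Σ_{t=1}^{9}(x_t−x̄)(x_{t+1}−x̄) = 78.0556
Denominator Σ(x_t−x̄)² = 329.1360
r_1 = 78.0556 / 329.1360 = 0.237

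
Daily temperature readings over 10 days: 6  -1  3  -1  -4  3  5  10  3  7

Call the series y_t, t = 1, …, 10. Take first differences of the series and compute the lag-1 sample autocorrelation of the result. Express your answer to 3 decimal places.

First differences Δy: -7, 4, -4, -3, 7, 2, 5, -7, 4
Mean of differences = 0.1111
Numerator Σ(Δy_t−Δȳ)(Δy_{t+1}−Δȳ) = -92.4568
Denominator Σ(Δy_t−Δȳ)² = 232.8889
r_1(Δy) = -92.4568 / 232.8889 = -0.397

-0.397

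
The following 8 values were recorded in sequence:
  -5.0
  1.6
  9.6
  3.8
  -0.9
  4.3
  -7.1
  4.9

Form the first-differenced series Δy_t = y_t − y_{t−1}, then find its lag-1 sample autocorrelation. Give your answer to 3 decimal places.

First differences Δy: 6.6, 8.0, -5.8, -4.7, 5.2, -11.4, 12.0
Mean of differences = 1.4143
Numerator Σ(Δy_t−Δȳ)(Δy_{t+1}−Δȳ) = -176.5559
Denominator Σ(Δy_t−Δȳ)² = 450.2886
r_1(Δy) = -176.5559 / 450.2886 = -0.392

-0.392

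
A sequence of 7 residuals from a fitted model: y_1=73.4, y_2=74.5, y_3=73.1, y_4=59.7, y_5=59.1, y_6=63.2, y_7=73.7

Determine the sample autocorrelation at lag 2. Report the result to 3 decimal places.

-0.271

Mean ȳ = (73.4 + 74.5 + 73.1 + 59.7 + 59.1 + 63.2 + 73.7)/7 = 68.1000
Numerator Σ_{t=1}^{5}(y_t−ȳ)(y_{t+2}−ȳ) = -81.5000
Denominator Σ(y_t−ȳ)² = 300.9800
r_2 = -81.5000 / 300.9800 = -0.271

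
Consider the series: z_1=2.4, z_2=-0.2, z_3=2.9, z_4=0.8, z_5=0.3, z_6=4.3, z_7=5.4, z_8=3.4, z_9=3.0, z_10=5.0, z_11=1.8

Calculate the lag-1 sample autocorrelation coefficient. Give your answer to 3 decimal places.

Mean z̄ = (2.4 − 0.2 + 2.9 + 0.8 + 0.3 + 4.3 + 5.4 + 3.4 + 3.0 + 5.0 + 1.8)/11 = 2.6455
Numerator Σ_{t=1}^{10}(z_t−z̄)(z_{t+1}−z̄) = 5.6998
Denominator Σ(z_t−z̄)² = 34.4073
r_1 = 5.6998 / 34.4073 = 0.166

0.166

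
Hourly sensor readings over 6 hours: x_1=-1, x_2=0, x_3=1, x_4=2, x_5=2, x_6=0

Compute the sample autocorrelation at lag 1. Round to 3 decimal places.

0.303

Mean x̄ = (-1 + 0 + 1 + 2 + 2 + 0)/6 = 0.6667
Deviations from mean: -1.6667, -0.6667, 0.3333, 1.3333, 1.3333, -0.6667
Numerator Σ_{t=1}^{5}(x_t−x̄)(x_{t+1}−x̄) = 2.2222
Denominator Σ(x_t−x̄)² = 7.3333
r_1 = 2.2222 / 7.3333 = 0.303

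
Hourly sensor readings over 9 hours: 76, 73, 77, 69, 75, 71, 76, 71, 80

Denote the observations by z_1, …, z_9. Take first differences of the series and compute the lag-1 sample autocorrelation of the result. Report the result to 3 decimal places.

-0.760

First differences Δz: -3, 4, -8, 6, -4, 5, -5, 9
Mean of differences = 0.5000
Numerator Σ(Δz_t−Δz̄)(Δz_{t+1}−Δz̄) = -205.2500
Denominator Σ(Δz_t−Δz̄)² = 270.0000
r_1(Δz) = -205.2500 / 270.0000 = -0.760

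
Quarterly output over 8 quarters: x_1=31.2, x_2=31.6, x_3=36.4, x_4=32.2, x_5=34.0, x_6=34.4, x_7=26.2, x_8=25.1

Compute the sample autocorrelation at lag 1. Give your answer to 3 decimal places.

0.296

Mean x̄ = (31.2 + 31.6 + 36.4 + 32.2 + 34.0 + 34.4 + 26.2 + 25.1)/8 = 31.3875
Σ(x_t−x̄)(x_{t+1}−x̄) = (-0.0398) + (1.0652) + (4.0727) + (2.1227) + (7.8702) + (-15.6273) + (32.6164) = 32.0798
Denominator Σ(x_t−x̄)² = 108.2088
r_1 = 32.0798 / 108.2088 = 0.296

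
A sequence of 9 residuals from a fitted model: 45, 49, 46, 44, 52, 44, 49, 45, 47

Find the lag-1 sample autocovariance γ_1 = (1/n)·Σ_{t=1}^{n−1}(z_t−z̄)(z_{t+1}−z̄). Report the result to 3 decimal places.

-4.783

Mean z̄ = (45 + 49 + 46 + 44 + 52 + 44 + 49 + 45 + 47)/9 = 46.7778
Σ_{t=1}^{8}(z_t−z̄)(z_{t+1}−z̄) = -43.0494
γ_1 = -43.0494 / 9 = -4.783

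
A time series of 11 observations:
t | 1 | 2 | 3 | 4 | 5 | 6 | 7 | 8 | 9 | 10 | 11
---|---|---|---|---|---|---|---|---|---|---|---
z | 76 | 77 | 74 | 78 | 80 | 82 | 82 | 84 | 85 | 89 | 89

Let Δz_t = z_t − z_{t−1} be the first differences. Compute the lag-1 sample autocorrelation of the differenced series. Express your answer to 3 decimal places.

First differences Δz: 1, -3, 4, 2, 2, 0, 2, 1, 4, 0
Mean of differences = 1.3000
Numerator Σ(Δz_t−Δz̄)(Δz_{t+1}−Δz̄) = -14.2900
Denominator Σ(Δz_t−Δz̄)² = 38.1000
r_1(Δz) = -14.2900 / 38.1000 = -0.375

-0.375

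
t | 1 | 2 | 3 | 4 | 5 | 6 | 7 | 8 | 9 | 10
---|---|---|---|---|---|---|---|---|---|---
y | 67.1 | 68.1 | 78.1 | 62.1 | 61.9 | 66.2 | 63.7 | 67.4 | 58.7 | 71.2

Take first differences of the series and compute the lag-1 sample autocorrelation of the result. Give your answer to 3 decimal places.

First differences Δy: 1.0, 10.0, -16.0, -0.2, 4.3, -2.5, 3.7, -8.7, 12.5
Mean of differences = 0.4556
Numerator Σ(Δy_t−Δȳ)(Δy_{t+1}−Δȳ) = -304.5253
Denominator Σ(Δy_t−Δȳ)² = 625.5422
r_1(Δy) = -304.5253 / 625.5422 = -0.487

-0.487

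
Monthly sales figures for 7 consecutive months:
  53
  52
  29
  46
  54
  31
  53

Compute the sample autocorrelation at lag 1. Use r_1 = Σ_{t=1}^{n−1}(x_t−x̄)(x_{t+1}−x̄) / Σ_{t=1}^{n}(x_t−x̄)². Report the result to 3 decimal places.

-0.417

Mean x̄ = (53 + 52 + 29 + 46 + 54 + 31 + 53)/7 = 45.4286
Deviations from mean: 7.5714, 6.5714, -16.4286, 0.5714, 8.5714, -14.4286, 7.5714
Σ(x_t−x̄)(x_{t+1}−x̄) = (49.7551) + (-107.9592) + (-9.3878) + (4.8980) + (-123.6735) + (-109.2449) = -295.6122
Denominator Σ(x_t−x̄)² = 709.7143
r_1 = -295.6122 / 709.7143 = -0.417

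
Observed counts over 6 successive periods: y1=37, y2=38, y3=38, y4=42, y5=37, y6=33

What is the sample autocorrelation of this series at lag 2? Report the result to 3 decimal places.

-0.446

Mean ȳ = (37 + 38 + 38 + 42 + 37 + 33)/6 = 37.5000
Deviations from mean: -0.5000, 0.5000, 0.5000, 4.5000, -0.5000, -4.5000
Σ(y_t−ȳ)(y_{t+2}−ȳ) = (-0.2500) + (2.2500) + (-0.2500) + (-20.2500) = -18.5000
Denominator Σ(y_t−ȳ)² = 41.5000
r_2 = -18.5000 / 41.5000 = -0.446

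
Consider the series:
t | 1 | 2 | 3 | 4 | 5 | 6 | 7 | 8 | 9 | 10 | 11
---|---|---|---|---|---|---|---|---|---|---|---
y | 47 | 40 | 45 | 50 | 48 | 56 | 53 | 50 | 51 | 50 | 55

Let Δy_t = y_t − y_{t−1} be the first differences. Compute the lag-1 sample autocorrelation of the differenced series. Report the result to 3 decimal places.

-0.334

First differences Δy: -7, 5, 5, -2, 8, -3, -3, 1, -1, 5
Mean of differences = 0.8000
Numerator Σ(Δy_t−Δȳ)(Δy_{t+1}−Δȳ) = -68.6400
Denominator Σ(Δy_t−Δȳ)² = 205.6000
r_1(Δy) = -68.6400 / 205.6000 = -0.334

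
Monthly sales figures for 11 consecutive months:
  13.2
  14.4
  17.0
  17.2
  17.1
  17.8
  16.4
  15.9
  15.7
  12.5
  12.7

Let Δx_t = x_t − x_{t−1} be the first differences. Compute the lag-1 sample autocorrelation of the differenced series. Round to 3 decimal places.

0.154

First differences Δx: 1.2, 2.6, 0.2, -0.1, 0.7, -1.4, -0.5, -0.2, -3.2, 0.2
Mean of differences = -0.0500
Numerator Σ(Δx_t−Δx̄)(Δx_{t+1}−Δx̄) = 3.2725
Denominator Σ(Δx_t−Δx̄)² = 21.2450
r_1(Δx) = 3.2725 / 21.2450 = 0.154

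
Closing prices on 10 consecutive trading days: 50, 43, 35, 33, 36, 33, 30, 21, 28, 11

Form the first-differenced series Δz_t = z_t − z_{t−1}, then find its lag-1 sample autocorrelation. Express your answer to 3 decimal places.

-0.439

First differences Δz: -7, -8, -2, 3, -3, -3, -9, 7, -17
Mean of differences = -4.3333
Numerator Σ(Δz_t−Δz̄)(Δz_{t+1}−Δz̄) = -172.7778
Denominator Σ(Δz_t−Δz̄)² = 394.0000
r_1(Δz) = -172.7778 / 394.0000 = -0.439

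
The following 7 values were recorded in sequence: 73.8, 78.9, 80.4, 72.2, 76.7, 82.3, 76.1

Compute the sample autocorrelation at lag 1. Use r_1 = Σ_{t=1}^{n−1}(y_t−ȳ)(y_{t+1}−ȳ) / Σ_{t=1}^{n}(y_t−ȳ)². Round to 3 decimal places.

Mean ȳ = (73.8 + 78.9 + 80.4 + 72.2 + 76.7 + 82.3 + 76.1)/7 = 77.2000
Deviations from mean: -3.4000, 1.7000, 3.2000, -5.0000, -0.5000, 5.1000, -1.1000
Numerator Σ_{t=1}^{6}(y_t−ȳ)(y_{t+1}−ȳ) = -22.0000
Denominator Σ(y_t−ȳ)² = 77.1600
r_1 = -22.0000 / 77.1600 = -0.285

-0.285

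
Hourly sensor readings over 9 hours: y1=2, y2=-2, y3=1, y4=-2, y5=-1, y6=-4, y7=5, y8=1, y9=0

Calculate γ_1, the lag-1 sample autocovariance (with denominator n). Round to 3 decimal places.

-1.889

Mean ȳ = (2 − 2 + 1 − 2 − 1 − 4 + 5 + 1 + 0)/9 = 0.0000
Σ_{t=1}^{8}(y_t−ȳ)(y_{t+1}−ȳ) = -17.0000
γ_1 = -17.0000 / 9 = -1.889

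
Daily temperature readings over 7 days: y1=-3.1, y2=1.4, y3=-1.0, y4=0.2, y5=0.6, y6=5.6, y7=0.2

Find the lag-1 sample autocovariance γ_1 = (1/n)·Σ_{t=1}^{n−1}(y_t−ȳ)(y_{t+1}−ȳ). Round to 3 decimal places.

-0.777

Mean ȳ = (-3.1 + 1.4 − 1.0 + 0.2 + 0.6 + 5.6 + 0.2)/7 = 0.5571
Deviations: -3.6571, 0.8429, -1.5571, -0.3571, 0.0429, 5.0429, -0.3571
Σ_{t=1}^{6}(y_t−ȳ)(y_{t+1}−ȳ) = -5.4390
γ_1 = -5.4390 / 7 = -0.777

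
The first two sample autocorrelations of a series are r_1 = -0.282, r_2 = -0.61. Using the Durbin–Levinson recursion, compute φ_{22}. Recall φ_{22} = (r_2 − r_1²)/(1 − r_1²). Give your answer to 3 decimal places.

φ_{22} = (r_2 − r_1²) / (1 − r_1²)
r_1² = (-0.282)² = 0.079524
Numerator = -0.61 − 0.0795 = -0.6895; denominator = 1 − 0.0795 = 0.9205
φ_{22} = -0.6895 / 0.9205 = -0.749

-0.749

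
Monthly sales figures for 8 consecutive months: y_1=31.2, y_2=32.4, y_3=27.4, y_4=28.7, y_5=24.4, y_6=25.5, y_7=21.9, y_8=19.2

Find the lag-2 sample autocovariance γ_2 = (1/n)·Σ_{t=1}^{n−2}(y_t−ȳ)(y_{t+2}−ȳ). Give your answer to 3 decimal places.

Mean ȳ = (31.2 + 32.4 + 27.4 + 28.7 + 24.4 + 25.5 + 21.9 + 19.2)/8 = 26.3375
Deviations: 4.8625, 6.0625, 1.0625, 2.3625, -1.9375, -0.8375, -4.4375, -7.1375
Σ_{t=1}^{6}(y_t−ȳ)(y_{t+2}−ȳ) = 30.0272
γ_2 = 30.0272 / 8 = 3.753

3.753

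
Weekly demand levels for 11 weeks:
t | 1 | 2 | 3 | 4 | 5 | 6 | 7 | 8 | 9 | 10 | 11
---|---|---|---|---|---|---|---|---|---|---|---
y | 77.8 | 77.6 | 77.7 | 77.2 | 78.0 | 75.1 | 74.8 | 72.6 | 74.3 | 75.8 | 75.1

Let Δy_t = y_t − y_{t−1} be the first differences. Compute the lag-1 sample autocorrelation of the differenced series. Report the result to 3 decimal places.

-0.212

First differences Δy: -0.2, 0.1, -0.5, 0.8, -2.9, -0.3, -2.2, 1.7, 1.5, -0.7
Mean of differences = -0.2700
Numerator Σ(Δy_t−Δȳ)(Δy_{t+1}−Δȳ) = -4.0589
Denominator Σ(Δy_t−Δȳ)² = 19.1810
r_1(Δy) = -4.0589 / 19.1810 = -0.212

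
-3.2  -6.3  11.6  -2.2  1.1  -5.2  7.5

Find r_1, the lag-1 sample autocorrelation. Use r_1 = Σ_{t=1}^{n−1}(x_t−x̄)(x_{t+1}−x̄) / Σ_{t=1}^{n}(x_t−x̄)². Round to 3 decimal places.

-0.460

Mean x̄ = (-3.2 − 6.3 + 11.6 − 2.2 + 1.1 − 5.2 + 7.5)/7 = 0.4714
Deviations from mean: -3.6714, -6.7714, 11.1286, -2.6714, 0.6286, -5.6714, 7.0286
Σ(x_t−x̄)(x_{t+1}−x̄) = (24.8608) + (-75.3563) + (-29.7292) + (-1.6792) + (-3.5649) + (-39.8620) = -125.3308
Denominator Σ(x_t−x̄)² = 272.2743
r_1 = -125.3308 / 272.2743 = -0.460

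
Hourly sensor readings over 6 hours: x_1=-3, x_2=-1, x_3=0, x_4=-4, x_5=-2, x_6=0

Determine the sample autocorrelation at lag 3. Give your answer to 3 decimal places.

0.425

Mean x̄ = (-3 − 1 + 0 − 4 − 2 + 0)/6 = -1.6667
Deviations from mean: -1.3333, 0.6667, 1.6667, -2.3333, -0.3333, 1.6667
Σ(x_t−x̄)(x_{t+3}−x̄) = (3.1111) + (-0.2222) + (2.7778) = 5.6667
Denominator Σ(x_t−x̄)² = 13.3333
r_3 = 5.6667 / 13.3333 = 0.425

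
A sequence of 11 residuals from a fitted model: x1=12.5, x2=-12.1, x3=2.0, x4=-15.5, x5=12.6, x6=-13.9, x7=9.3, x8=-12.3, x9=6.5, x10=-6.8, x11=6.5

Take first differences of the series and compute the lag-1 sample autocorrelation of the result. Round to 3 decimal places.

First differences Δx: -24.6, 14.1, -17.5, 28.1, -26.5, 23.2, -21.6, 18.8, -13.3, 13.3
Mean of differences = -0.6000
Numerator Σ(Δx_t−Δx̄)(Δx_{t+1}−Δx̄) = -3776.1200
Denominator Σ(Δx_t−Δx̄)² = 4310.5000
r_1(Δx) = -3776.1200 / 4310.5000 = -0.876

-0.876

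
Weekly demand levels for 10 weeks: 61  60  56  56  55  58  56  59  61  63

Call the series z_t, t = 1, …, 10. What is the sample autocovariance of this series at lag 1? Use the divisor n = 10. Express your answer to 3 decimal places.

Mean z̄ = (61 + 60 + 56 + 56 + 55 + 58 + 56 + 59 + 61 + 63)/10 = 58.5000
Σ_{t=1}^{9}(z_t−z̄)(z_{t+1}−z̄) = 29.2500
γ_1 = 29.2500 / 10 = 2.925

2.925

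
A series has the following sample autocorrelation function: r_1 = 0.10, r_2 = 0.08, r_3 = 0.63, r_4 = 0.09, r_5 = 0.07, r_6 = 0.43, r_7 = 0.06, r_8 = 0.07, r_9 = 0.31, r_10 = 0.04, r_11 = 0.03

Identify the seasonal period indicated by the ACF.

3

The largest autocorrelation is r_3 = 0.63, with weaker echoes at lags 6 (0.43) and 9 (0.31); the remaining lags stay at or below 0.10.
The dominant spike at lag 3 indicates a seasonal period of 3.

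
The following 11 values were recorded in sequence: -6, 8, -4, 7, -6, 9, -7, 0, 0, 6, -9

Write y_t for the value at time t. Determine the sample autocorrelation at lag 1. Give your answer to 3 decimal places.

Mean ȳ = (-6 + 8 − 4 + 7 − 6 + 9 − 7 + 0 + 0 + 6 − 9)/11 = -0.1818
Numerator Σ_{t=1}^{10}(y_t−ȳ)(y_{t+1}−ȳ) = -318.6694
Denominator Σ(y_t−ȳ)² = 447.6364
r_1 = -318.6694 / 447.6364 = -0.712

-0.712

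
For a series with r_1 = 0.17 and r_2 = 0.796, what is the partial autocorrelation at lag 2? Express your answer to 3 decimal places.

φ_{22} = (r_2 − r_1²) / (1 − r_1²)
r_1² = (0.17)² = 0.0289
Numerator = 0.796 − 0.0289 = 0.7671; denominator = 1 − 0.0289 = 0.9711
φ_{22} = 0.7671 / 0.9711 = 0.790

0.790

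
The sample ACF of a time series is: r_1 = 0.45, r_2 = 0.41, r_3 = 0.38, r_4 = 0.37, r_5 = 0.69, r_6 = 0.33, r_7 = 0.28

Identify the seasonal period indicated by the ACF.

5

The largest autocorrelation is r_5 = 0.69; the remaining lags stay at or below 0.45. The elevated value at lag 1 (0.45), dropping to 0.41 at lag 2, reflects decaying short-term dependence rather than seasonality.
The dominant spike at lag 5 indicates a seasonal period of 5.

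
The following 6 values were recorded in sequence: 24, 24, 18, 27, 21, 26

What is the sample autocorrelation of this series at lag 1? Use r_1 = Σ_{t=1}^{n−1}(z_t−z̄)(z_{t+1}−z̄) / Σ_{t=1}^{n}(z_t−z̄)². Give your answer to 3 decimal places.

-0.677

Mean z̄ = (24 + 24 + 18 + 27 + 21 + 26)/6 = 23.3333
Deviations from mean: 0.6667, 0.6667, -5.3333, 3.6667, -2.3333, 2.6667
Σ(z_t−z̄)(z_{t+1}−z̄) = (0.4444) + (-3.5556) + (-19.5556) + (-8.5556) + (-6.2222) = -37.4444
Denominator Σ(z_t−z̄)² = 55.3333
r_1 = -37.4444 / 55.3333 = -0.677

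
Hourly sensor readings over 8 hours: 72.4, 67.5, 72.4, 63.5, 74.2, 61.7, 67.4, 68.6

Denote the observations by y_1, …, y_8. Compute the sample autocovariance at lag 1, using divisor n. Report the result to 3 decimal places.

Mean ȳ = (72.4 + 67.5 + 72.4 + 63.5 + 74.2 + 61.7 + 67.4 + 68.6)/8 = 68.4625
Deviations: 3.9375, -0.9625, 3.9375, -4.9625, 5.7375, -6.7625, -1.0625, 0.1375
Σ_{t=1}^{7}(y_t−ȳ)(y_{t+1}−ȳ) = -87.3527
γ_1 = -87.3527 / 8 = -10.919

-10.919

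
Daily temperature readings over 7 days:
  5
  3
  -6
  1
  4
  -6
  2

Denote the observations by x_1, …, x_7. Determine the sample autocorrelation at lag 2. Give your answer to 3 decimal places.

Mean x̄ = (5 + 3 − 6 + 1 + 4 − 6 + 2)/7 = 0.4286
Deviations from mean: 4.5714, 2.5714, -6.4286, 0.5714, 3.5714, -6.4286, 1.5714
Numerator Σ_{t=1}^{5}(x_t−x̄)(x_{t+2}−x̄) = -48.9388
Denominator Σ(x_t−x̄)² = 125.7143
r_2 = -48.9388 / 125.7143 = -0.389

-0.389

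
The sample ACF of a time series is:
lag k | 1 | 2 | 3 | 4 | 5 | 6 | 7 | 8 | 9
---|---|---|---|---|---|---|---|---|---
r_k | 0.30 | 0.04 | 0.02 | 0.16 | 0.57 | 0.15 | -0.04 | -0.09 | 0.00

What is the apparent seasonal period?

5

The largest autocorrelation is r_5 = 0.57; the remaining lags stay at or below 0.30. The elevated value at lag 1 (0.30), dropping to 0.04 at lag 2, reflects decaying short-term dependence rather than seasonality.
The dominant spike at lag 5 indicates a seasonal period of 5.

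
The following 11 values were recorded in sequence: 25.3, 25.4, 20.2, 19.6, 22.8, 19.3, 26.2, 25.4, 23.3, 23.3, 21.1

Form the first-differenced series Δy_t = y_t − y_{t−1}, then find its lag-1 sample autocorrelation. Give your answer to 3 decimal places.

First differences Δy: 0.1, -5.2, -0.6, 3.2, -3.5, 6.9, -0.8, -2.1, 0.0, -2.2
Mean of differences = -0.4200
Numerator Σ(Δy_t−Δȳ)(Δy_{t+1}−Δȳ) = -39.5684
Denominator Σ(Δy_t−Δȳ)² = 105.6360
r_1(Δy) = -39.5684 / 105.6360 = -0.375

-0.375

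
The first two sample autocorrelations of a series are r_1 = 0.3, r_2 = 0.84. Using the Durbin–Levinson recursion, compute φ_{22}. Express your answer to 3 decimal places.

0.824

φ_{22} = (r_2 − r_1²) / (1 − r_1²)
r_1² = (0.3)² = 0.09
Numerator = 0.84 − 0.0900 = 0.7500; denominator = 1 − 0.0900 = 0.9100
φ_{22} = 0.7500 / 0.9100 = 0.824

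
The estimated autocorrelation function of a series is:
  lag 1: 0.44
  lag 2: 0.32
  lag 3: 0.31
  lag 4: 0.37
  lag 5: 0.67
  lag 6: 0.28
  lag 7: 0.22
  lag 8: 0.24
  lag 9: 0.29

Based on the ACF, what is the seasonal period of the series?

5

The largest autocorrelation is r_5 = 0.67; the remaining lags stay at or below 0.44. The elevated value at lag 1 (0.44), dropping to 0.32 at lag 2, reflects decaying short-term dependence rather than seasonality.
The dominant spike at lag 5 indicates a seasonal period of 5.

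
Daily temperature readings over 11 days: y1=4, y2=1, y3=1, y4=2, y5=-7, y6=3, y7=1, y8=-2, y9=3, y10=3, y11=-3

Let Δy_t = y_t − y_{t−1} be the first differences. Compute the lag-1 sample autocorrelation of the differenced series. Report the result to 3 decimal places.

-0.489

First differences Δy: -3, 0, 1, -9, 10, -2, -3, 5, 0, -6
Mean of differences = -0.7000
Numerator Σ(Δy_t−Δȳ)(Δy_{t+1}−Δȳ) = -127.0900
Denominator Σ(Δy_t−Δȳ)² = 260.1000
r_1(Δy) = -127.0900 / 260.1000 = -0.489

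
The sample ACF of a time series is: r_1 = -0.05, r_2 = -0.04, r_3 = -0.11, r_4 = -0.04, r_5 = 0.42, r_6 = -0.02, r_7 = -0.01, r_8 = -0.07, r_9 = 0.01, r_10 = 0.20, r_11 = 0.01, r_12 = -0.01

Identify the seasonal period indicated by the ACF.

5

The largest autocorrelation is r_5 = 0.42, with a weaker echo at lag 10 (0.20); the remaining lags stay at or below 0.01.
The dominant spike at lag 5 indicates a seasonal period of 5.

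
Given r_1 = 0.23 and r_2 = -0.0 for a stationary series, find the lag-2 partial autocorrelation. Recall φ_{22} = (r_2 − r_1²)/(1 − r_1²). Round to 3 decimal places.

-0.056

φ_{22} = (r_2 − r_1²) / (1 − r_1²)
r_1² = (0.23)² = 0.0529
Numerator = -0.0 − 0.0529 = -0.0529; denominator = 1 − 0.0529 = 0.9471
φ_{22} = -0.0529 / 0.9471 = -0.056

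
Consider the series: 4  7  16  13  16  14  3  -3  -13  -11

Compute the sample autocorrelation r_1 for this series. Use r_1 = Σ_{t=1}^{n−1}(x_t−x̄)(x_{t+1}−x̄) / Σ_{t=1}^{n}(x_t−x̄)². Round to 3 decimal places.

0.703

Mean x̄ = (4 + 7 + 16 + 13 + 16 + 14 + 3 − 3 − 13 − 11)/10 = 4.6000
Numerator Σ_{t=1}^{9}(x_t−x̄)(x_{t+1}−x̄) = 730.0400
Denominator Σ(x_t−x̄)² = 1038.4000
r_1 = 730.0400 / 1038.4000 = 0.703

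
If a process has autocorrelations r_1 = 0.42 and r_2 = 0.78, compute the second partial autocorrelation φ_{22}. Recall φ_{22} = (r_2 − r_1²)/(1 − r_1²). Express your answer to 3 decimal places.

0.733

φ_{22} = (r_2 − r_1²) / (1 − r_1²)
r_1² = (0.42)² = 0.1764
Numerator = 0.78 − 0.1764 = 0.6036; denominator = 1 − 0.1764 = 0.8236
φ_{22} = 0.6036 / 0.8236 = 0.733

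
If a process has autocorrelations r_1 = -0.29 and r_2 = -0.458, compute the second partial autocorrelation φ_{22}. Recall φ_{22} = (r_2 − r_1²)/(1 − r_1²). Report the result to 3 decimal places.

-0.592

φ_{22} = (r_2 − r_1²) / (1 − r_1²)
r_1² = (-0.29)² = 0.0841
Numerator = -0.458 − 0.0841 = -0.5421; denominator = 1 − 0.0841 = 0.9159
φ_{22} = -0.5421 / 0.9159 = -0.592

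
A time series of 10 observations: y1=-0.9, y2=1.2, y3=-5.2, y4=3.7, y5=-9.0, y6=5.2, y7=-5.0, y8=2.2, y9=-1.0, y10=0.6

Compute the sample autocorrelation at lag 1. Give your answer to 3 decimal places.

-0.875

Mean ȳ = (-0.9 + 1.2 − 5.2 + 3.7 − 9.0 + 5.2 − 5.0 + 2.2 − 1.0 + 0.6)/10 = -0.8200
Numerator Σ_{t=1}^{9}(y_t−ȳ)(y_{t+1}−ȳ) = -153.6104
Denominator Σ(y_t−ȳ)² = 175.4960
r_1 = -153.6104 / 175.4960 = -0.875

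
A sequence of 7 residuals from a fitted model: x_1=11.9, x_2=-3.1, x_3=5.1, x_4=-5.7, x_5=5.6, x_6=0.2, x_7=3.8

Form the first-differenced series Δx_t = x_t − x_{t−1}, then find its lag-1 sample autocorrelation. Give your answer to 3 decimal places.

-0.725

First differences Δx: -15.0, 8.2, -10.8, 11.3, -5.4, 3.6
Mean of differences = -1.3500
Numerator Σ(Δx_t−Δx̄)(Δx_{t+1}−Δx̄) = -411.4275
Denominator Σ(Δx_t−Δx̄)² = 567.7550
r_1(Δx) = -411.4275 / 567.7550 = -0.725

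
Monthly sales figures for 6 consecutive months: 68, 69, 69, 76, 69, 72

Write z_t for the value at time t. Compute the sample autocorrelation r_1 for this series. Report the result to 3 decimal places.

Mean z̄ = (68 + 69 + 69 + 76 + 69 + 72)/6 = 70.5000
Deviations from mean: -2.5000, -1.5000, -1.5000, 5.5000, -1.5000, 1.5000
Numerator Σ_{t=1}^{5}(z_t−z̄)(z_{t+1}−z̄) = -12.7500
Denominator Σ(z_t−z̄)² = 45.5000
r_1 = -12.7500 / 45.5000 = -0.280

-0.280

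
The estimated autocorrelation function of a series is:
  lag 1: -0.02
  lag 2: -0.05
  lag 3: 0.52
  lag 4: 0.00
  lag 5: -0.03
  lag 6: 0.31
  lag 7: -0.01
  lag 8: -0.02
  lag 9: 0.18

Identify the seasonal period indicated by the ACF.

The largest autocorrelation is r_3 = 0.52, with weaker echoes at lags 6 (0.31) and 9 (0.18); the remaining lags stay at or below 0.00.
The dominant spike at lag 3 indicates a seasonal period of 3.

3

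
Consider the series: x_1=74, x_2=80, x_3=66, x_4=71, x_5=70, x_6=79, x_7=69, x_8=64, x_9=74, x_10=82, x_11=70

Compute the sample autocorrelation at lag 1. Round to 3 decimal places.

Mean x̄ = (74 + 80 + 66 + 71 + 70 + 79 + 69 + 64 + 74 + 82 + 70)/11 = 72.6364
Numerator Σ_{t=1}^{10}(x_t−x̄)(x_{t+1}−x̄) = -55.8595
Denominator Σ(x_t−x̄)² = 334.5455
r_1 = -55.8595 / 334.5455 = -0.167

-0.167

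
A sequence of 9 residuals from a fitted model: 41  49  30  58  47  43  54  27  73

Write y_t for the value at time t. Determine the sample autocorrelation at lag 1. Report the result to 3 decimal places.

Mean ȳ = (41 + 49 + 30 + 58 + 47 + 43 + 54 + 27 + 73)/9 = 46.8889
Numerator Σ_{t=1}^{8}(y_t−ȳ)(y_{t+1}−ȳ) = -923.3457
Denominator Σ(y_t−ȳ)² = 1590.8889
r_1 = -923.3457 / 1590.8889 = -0.580

-0.580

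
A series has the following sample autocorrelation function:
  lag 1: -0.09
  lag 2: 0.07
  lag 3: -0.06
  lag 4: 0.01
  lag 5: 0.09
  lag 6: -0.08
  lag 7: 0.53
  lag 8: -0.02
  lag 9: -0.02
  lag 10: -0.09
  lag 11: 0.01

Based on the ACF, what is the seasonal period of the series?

The largest autocorrelation is r_7 = 0.53; the remaining lags stay at or below 0.09.
The dominant spike at lag 7 indicates a seasonal period of 7.

7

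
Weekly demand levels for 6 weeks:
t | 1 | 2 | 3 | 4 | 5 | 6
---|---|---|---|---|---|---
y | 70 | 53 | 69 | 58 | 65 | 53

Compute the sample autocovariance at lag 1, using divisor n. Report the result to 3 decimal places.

-34.074

Mean ȳ = (70 + 53 + 69 + 58 + 65 + 53)/6 = 61.3333
Deviations: 8.6667, -8.3333, 7.6667, -3.3333, 3.6667, -8.3333
Σ_{t=1}^{5}(y_t−ȳ)(y_{t+1}−ȳ) = -204.4444
γ_1 = -204.4444 / 6 = -34.074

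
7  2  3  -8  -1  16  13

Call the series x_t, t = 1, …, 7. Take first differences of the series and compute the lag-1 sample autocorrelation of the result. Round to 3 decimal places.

-0.082

First differences Δx: -5, 1, -11, 7, 17, -3
Mean of differences = 1.0000
Numerator Σ(Δx_t−Δx̄)(Δx_{t+1}−Δx̄) = -40.0000
Denominator Σ(Δx_t−Δx̄)² = 488.0000
r_1(Δx) = -40.0000 / 488.0000 = -0.082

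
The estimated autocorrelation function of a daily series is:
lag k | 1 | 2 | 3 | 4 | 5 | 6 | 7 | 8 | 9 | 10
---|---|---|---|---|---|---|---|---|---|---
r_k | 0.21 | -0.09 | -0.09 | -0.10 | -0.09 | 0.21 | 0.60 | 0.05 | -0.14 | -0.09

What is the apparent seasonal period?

7

The largest autocorrelation is r_7 = 0.60; the remaining lags stay at or below 0.21.
The dominant spike at lag 7 indicates a seasonal period of 7.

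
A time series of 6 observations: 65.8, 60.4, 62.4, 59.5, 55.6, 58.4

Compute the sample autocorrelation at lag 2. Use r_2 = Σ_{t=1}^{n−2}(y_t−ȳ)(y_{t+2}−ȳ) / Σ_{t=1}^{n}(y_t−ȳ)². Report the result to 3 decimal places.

0.050

Mean ȳ = (65.8 + 60.4 + 62.4 + 59.5 + 55.6 + 58.4)/6 = 60.3500
Deviations from mean: 5.4500, 0.0500, 2.0500, -0.8500, -4.7500, -1.9500
Σ(y_t−ȳ)(y_{t+2}−ȳ) = (11.1725) + (-0.0425) + (-9.7375) + (1.6575) = 3.0500
Denominator Σ(y_t−ȳ)² = 60.9950
r_2 = 3.0500 / 60.9950 = 0.050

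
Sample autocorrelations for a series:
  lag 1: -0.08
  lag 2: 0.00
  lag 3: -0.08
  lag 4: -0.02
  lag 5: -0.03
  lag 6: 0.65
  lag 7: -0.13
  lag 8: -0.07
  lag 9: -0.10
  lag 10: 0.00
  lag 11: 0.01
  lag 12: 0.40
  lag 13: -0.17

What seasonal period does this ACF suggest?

The largest autocorrelation is r_6 = 0.65, with a weaker echo at lag 12 (0.40); the remaining lags stay at or below 0.01.
The dominant spike at lag 6 indicates a seasonal period of 6.

6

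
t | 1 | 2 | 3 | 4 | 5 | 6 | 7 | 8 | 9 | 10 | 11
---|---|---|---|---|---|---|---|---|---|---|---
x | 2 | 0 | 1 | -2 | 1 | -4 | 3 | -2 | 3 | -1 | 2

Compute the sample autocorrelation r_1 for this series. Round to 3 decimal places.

-0.705

Mean x̄ = (2 + 0 + 1 − 2 + 1 − 4 + 3 − 2 + 3 − 1 + 2)/11 = 0.2727
Numerator Σ_{t=1}^{10}(x_t−x̄)(x_{t+1}−x̄) = -36.8017
Denominator Σ(x_t−x̄)² = 52.1818
r_1 = -36.8017 / 52.1818 = -0.705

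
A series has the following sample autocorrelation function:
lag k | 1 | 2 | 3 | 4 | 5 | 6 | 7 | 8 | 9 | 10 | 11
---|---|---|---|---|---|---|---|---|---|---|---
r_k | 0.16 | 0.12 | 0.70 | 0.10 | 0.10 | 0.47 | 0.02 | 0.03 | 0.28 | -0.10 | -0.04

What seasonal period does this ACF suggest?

The largest autocorrelation is r_3 = 0.70, with weaker echoes at lags 6 (0.47) and 9 (0.28); the remaining lags stay at or below 0.16.
The dominant spike at lag 3 indicates a seasonal period of 3.

3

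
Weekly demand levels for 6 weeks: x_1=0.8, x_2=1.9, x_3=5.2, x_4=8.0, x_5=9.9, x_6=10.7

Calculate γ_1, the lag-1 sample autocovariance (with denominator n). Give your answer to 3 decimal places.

Mean x̄ = (0.8 + 1.9 + 5.2 + 8.0 + 9.9 + 10.7)/6 = 6.0833
Σ_{t=1}^{5}(x_t−x̄)(x_{t+1}−x̄) = 49.0397
γ_1 = 49.0397 / 6 = 8.173

8.173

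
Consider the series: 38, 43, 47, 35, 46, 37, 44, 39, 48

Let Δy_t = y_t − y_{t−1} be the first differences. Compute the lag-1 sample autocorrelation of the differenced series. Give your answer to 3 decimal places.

First differences Δy: 5, 4, -12, 11, -9, 7, -5, 9
Mean of differences = 1.2500
Numerator Σ(Δy_t−Δȳ)(Δy_{t+1}−Δȳ) = -398.5625
Denominator Σ(Δy_t−Δȳ)² = 529.5000
r_1(Δy) = -398.5625 / 529.5000 = -0.753

-0.753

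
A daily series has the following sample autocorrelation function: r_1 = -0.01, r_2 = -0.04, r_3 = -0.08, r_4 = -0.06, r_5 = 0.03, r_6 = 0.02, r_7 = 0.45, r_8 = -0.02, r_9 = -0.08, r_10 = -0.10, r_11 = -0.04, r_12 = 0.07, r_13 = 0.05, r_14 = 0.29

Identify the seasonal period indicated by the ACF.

The largest autocorrelation is r_7 = 0.45, with a weaker echo at lag 14 (0.29); the remaining lags stay at or below 0.07.
The dominant spike at lag 7 indicates a seasonal period of 7.

7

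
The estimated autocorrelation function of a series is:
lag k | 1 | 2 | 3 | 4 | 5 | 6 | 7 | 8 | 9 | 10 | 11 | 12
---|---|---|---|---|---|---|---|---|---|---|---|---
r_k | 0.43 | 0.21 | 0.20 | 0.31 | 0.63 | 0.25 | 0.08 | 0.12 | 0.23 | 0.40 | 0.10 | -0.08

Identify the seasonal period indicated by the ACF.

5

The largest autocorrelation is r_5 = 0.63; the remaining lags stay at or below 0.43. The elevated value at lag 1 (0.43), dropping to 0.21 at lag 2, reflects decaying short-term dependence rather than seasonality.
The dominant spike at lag 5 indicates a seasonal period of 5.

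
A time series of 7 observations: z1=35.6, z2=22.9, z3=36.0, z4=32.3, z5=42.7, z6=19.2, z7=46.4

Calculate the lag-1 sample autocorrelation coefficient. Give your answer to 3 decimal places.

Mean z̄ = (35.6 + 22.9 + 36.0 + 32.3 + 42.7 + 19.2 + 46.4)/7 = 33.5857
Deviations from mean: 2.0143, -10.6857, 2.4143, -1.2857, 9.1143, -14.3857, 12.8143
Σ(z_t−z̄)(z_{t+1}−z̄) = (-21.5241) + (-25.7984) + (-3.1041) + (-11.7184) + (-131.1155) + (-184.3427) = -377.6031
Denominator Σ(z_t−z̄)² = 579.9486
r_1 = -377.6031 / 579.9486 = -0.651

-0.651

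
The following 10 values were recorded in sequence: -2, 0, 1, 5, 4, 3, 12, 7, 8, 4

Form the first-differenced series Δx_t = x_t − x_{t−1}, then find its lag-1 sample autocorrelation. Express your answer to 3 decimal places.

-0.463

First differences Δx: 2, 1, 4, -1, -1, 9, -5, 1, -4
Mean of differences = 0.6667
Numerator Σ(Δx_t−Δx̄)(Δx_{t+1}−Δx̄) = -65.7778
Denominator Σ(Δx_t−Δx̄)² = 142.0000
r_1(Δx) = -65.7778 / 142.0000 = -0.463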